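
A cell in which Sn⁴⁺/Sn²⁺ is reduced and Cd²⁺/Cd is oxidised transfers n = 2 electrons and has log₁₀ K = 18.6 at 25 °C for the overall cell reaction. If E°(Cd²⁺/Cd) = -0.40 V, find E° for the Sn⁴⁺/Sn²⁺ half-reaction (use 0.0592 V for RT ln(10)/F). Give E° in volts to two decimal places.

+0.15 V

E°cell = (0.0592/n)·log K = (0.0592/2)(18.6) = +0.551 V.
Since Sn⁴⁺/Sn²⁺ is the cathode and Cd²⁺/Cd the anode, E°cell = E°(Sn⁴⁺/Sn²⁺) − E°(Cd²⁺/Cd).
So E°(Sn⁴⁺/Sn²⁺) = E°cell + E°(Cd²⁺/Cd) = +0.551 + (-0.40) = +0.15 V.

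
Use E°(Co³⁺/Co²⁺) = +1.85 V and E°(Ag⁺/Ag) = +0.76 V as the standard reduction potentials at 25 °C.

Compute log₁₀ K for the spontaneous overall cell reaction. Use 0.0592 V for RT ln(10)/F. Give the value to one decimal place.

Cathode: Co³⁺/Co²⁺; anode: Ag⁺/Ag. E°cell = +1.09 V, n = 1.
log K = nE°cell / 0.0592 = (1)(+1.09) / 0.0592 = 18.4.

18.4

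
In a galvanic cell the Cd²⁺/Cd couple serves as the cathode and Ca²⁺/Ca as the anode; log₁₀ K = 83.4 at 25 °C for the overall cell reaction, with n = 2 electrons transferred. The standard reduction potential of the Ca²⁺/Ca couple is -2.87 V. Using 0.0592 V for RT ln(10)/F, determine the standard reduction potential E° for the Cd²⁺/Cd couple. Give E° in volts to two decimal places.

-0.40 V

E°cell = (0.0592/n)·log K = (0.0592/2)(83.4) = +2.469 V.
Since Cd²⁺/Cd is the cathode and Ca²⁺/Ca the anode, E°cell = E°(Cd²⁺/Cd) − E°(Ca²⁺/Ca).
So E°(Cd²⁺/Cd) = E°cell + E°(Ca²⁺/Ca) = +2.469 + (-2.87) = -0.40 V.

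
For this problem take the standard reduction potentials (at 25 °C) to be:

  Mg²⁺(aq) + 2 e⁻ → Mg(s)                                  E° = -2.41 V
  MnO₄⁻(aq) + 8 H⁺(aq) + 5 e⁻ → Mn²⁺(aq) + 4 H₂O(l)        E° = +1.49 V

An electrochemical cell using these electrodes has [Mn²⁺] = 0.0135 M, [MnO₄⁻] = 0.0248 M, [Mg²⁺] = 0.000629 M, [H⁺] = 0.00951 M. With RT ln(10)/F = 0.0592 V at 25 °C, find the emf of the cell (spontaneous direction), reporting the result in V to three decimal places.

MnO₄⁻/Mn²⁺ is the cathode (higher E°), Mg²⁺/Mg the anode: E°cell = +1.49 − (-2.41) = +3.90 V, n = 10.
Overall: 2 MnO₄⁻(aq) + 16 H⁺(aq) + 5 Mg(s) → 2 Mn²⁺(aq) + 8 H₂O(l) + 5 Mg²⁺(aq)
Q = [Mn²⁺]^2·[Mg²⁺]^5 / ([MnO₄⁻]^2·[H⁺]^16); log Q = 15.814.
E = E° − (0.0592/n) log Q = +3.90 − (0.0592/10)(15.814) = +3.806 V.

+3.806 V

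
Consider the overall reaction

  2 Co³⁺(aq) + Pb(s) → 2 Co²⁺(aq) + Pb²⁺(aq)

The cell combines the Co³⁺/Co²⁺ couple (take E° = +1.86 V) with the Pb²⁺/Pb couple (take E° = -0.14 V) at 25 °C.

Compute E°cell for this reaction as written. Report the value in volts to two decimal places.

The Co³⁺/Co²⁺ couple has the higher reduction potential, so it is the cathode; Pb²⁺/Pb is oxidised at the anode.
E°cell = E°(cathode) − E°(anode) = (+1.86) − (-0.14) = +2.00 V.
Since E°cell > 0, the reaction is spontaneous under standard conditions.

+2.00 V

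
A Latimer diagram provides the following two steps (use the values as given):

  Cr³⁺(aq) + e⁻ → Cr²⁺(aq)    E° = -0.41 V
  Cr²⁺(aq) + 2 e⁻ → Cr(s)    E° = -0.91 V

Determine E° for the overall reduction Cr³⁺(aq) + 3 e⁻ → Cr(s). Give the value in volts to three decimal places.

Adding the free-energy changes (−nFE°) of the two steps gives −n₃FE°₃ = −n₁FE°₁ − n₂FE°₂.
E°₃ = (1×-0.41 + 2×-0.91) / 3 = (-2.230) / 3 = -0.743 V.

-0.743 V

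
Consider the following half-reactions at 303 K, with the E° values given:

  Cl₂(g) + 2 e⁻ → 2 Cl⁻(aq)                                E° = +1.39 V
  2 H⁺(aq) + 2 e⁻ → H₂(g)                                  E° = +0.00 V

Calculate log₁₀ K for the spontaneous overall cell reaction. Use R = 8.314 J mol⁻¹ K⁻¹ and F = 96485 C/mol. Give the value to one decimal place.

Cathode: Cl₂/Cl⁻; anode: H⁺/H₂. E°cell = (+1.39) − (+0.00) = +1.39 V, with n = 2.
ΔG° = −nFE° = −RT ln K, so ln K = nFE°/(RT) = (2)(96485)(+1.39) / ((8.314)(303)) = 106.476.
log₁₀ K = 106.476 / ln 10 = 46.2.

46.2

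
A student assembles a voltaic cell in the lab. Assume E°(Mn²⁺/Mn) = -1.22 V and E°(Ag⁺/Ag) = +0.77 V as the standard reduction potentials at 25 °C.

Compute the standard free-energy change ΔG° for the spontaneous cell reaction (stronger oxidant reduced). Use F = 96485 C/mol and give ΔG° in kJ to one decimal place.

Ag⁺/Ag (E° = +0.77 V) is the cathode; Mn²⁺/Mn (E° = -1.22 V) is the anode, so E°cell = +1.99 V.
Balancing electrons gives n = 2 (lcm of 1 and 2).
ΔG° = −nFE° = −(2)(96485)(+1.99) = -384,010 J = -384.0 kJ.

-384.0 kJ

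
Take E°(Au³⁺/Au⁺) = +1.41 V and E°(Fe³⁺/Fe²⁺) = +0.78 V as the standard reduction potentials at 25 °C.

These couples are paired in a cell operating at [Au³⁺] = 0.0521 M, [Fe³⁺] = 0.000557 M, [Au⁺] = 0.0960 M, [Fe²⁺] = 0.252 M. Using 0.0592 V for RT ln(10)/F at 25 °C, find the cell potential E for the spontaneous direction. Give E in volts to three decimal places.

Au³⁺/Au⁺ is the cathode (higher E°), Fe³⁺/Fe²⁺ the anode: E°cell = +1.41 − (+0.78) = +0.63 V, n = 2.
Overall: Au³⁺(aq) + 2 Fe²⁺(aq) → Au⁺(aq) + 2 Fe³⁺(aq)
Q = [Au⁺]·[Fe³⁺]^2 / ([Au³⁺]·[Fe²⁺]^2); log Q = -5.046.
E = E° − (0.0592/n) log Q = +0.63 − (0.0592/2)(-5.046) = +0.779 V.

+0.779 V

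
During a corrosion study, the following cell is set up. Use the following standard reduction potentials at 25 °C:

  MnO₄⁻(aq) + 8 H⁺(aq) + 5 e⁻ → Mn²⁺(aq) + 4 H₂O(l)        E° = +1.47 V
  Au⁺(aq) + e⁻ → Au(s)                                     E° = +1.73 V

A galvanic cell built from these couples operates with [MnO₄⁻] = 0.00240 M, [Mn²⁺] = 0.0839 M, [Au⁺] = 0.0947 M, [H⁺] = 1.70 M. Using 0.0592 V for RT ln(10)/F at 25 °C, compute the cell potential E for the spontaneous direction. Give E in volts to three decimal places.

+0.196 V

Au⁺/Au is the cathode (higher E°), MnO₄⁻/Mn²⁺ the anode: E°cell = +1.73 − (+1.47) = +0.26 V, n = 5.
Overall: 5 Au⁺(aq) + Mn²⁺(aq) + 4 H₂O(l) → 5 Au(s) + MnO₄⁻(aq) + 8 H⁺(aq)
Q = [MnO₄⁻]·[H⁺]^8 / ([Au⁺]^5·[Mn²⁺]); log Q = 5.418.
E = E° − (0.0592/n) log Q = +0.26 − (0.0592/5)(5.418) = +0.196 V.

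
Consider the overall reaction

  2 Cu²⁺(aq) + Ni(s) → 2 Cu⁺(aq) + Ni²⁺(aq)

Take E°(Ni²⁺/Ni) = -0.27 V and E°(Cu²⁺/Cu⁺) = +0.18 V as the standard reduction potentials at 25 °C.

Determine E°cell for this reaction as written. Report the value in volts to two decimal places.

+0.45 V

The Cu²⁺/Cu⁺ couple has the higher reduction potential, so it is the cathode; Ni²⁺/Ni is oxidised at the anode.
E°cell = E°(cathode) − E°(anode) = (+0.18) − (-0.27) = +0.45 V.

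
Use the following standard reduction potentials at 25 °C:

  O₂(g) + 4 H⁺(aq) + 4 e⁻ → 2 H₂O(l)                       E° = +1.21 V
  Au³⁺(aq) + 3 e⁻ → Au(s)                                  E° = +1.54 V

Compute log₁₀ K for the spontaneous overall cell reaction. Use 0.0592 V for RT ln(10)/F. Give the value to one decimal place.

66.9

Cathode: Au³⁺/Au; anode: O₂/H₂O. E°cell = +0.33 V, n = 12.
log K = nE°cell / 0.0592 = (12)(+0.33) / 0.0592 = 66.9.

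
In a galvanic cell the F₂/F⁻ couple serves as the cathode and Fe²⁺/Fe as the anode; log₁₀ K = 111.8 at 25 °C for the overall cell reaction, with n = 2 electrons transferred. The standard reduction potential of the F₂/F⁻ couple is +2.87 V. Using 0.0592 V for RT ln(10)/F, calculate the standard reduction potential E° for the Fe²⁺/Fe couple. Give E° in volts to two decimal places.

E°cell = (0.0592/n)·log K = (0.0592/2)(111.8) = +3.309 V.
Since F₂/F⁻ is the cathode and Fe²⁺/Fe the anode, E°cell = E°(F₂/F⁻) − E°(Fe²⁺/Fe).
So E°(Fe²⁺/Fe) = E°(F₂/F⁻) − E°cell = (+2.87) − (+3.309) = -0.44 V.

-0.44 V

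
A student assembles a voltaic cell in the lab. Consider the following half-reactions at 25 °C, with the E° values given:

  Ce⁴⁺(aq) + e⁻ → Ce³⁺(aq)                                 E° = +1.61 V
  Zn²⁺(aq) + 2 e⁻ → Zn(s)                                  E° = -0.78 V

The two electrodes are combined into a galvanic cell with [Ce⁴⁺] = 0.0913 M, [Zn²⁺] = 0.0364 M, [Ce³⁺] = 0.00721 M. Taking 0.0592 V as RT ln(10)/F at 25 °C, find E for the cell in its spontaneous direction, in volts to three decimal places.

+2.498 V

Ce⁴⁺/Ce³⁺ is the cathode (higher E°), Zn²⁺/Zn the anode: E°cell = +1.61 − (-0.78) = +2.39 V, n = 2.
Overall: 2 Ce⁴⁺(aq) + Zn(s) → 2 Ce³⁺(aq) + Zn²⁺(aq)
Q = [Ce³⁺]^2·[Zn²⁺] / ([Ce⁴⁺]^2); log Q = -3.644.
E = E° − (0.0592/n) log Q = +2.39 − (0.0592/2)(-3.644) = +2.498 V.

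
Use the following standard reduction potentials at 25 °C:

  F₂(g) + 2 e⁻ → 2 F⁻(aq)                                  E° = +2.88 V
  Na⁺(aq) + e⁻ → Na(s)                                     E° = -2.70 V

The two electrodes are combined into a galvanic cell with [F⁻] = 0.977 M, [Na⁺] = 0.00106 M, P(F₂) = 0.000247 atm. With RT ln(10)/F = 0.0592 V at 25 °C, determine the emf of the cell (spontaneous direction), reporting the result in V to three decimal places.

+5.650 V

F₂/F⁻ is the cathode (higher E°), Na⁺/Na the anode: E°cell = +2.88 − (-2.70) = +5.58 V, n = 2.
Overall: F₂(g) + 2 Na(s) → 2 F⁻(aq) + 2 Na⁺(aq)
Q = [F⁻]^2·[Na⁺]^2 / (P(F₂)); log Q = -2.362.
E = E° − (0.0592/n) log Q = +5.58 − (0.0592/2)(-2.362) = +5.650 V.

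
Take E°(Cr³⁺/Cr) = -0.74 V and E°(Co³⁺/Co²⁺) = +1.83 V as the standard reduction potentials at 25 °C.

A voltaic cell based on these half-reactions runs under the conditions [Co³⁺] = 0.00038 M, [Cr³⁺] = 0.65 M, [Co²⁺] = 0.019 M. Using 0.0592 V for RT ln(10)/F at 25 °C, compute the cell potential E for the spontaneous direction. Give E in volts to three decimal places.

+2.473 V

Co³⁺/Co²⁺ is the cathode (higher E°), Cr³⁺/Cr the anode: E°cell = +1.83 − (-0.74) = +2.57 V, n = 3.
Overall: 3 Co³⁺(aq) + Cr(s) → 3 Co²⁺(aq) + Cr³⁺(aq)
Q = [Co²⁺]^3·[Cr³⁺] / ([Co³⁺]^3); log Q = 4.910.
E = E° − (0.0592/n) log Q = +2.57 − (0.0592/3)(4.910) = +2.473 V.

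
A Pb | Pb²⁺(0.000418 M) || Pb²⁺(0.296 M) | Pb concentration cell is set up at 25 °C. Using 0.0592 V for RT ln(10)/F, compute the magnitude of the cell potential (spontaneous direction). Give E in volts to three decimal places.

+0.084 V

For a concentration cell E°cell = 0. The 0.296 M side is the cathode (reduction is favoured where [Pb²⁺] is higher).
With n = 2, E = −(0.0592/2) log([Pb²⁺]ₐₙ/[Pb²⁺]꜀ₐₜ) = −(0.0592/2) log(0.000418/0.296) = −(0.0592/2)(-2.850) = +0.084 V.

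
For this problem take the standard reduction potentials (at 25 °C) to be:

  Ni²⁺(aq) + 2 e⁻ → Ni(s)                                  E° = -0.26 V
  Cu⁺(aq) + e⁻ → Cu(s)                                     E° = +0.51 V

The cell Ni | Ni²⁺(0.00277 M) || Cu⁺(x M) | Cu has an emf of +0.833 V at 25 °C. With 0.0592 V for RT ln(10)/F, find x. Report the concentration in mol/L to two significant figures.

0.61 M

Cu⁺/Cu is the cathode, Ni²⁺/Ni the anode: E°cell = +0.77 V, n = 2.
Overall reaction: 2 Cu⁺(aq) + Ni(s) → 2 Cu(s) + Ni²⁺(aq); Q = [Ni²⁺]^1/[Cu⁺]^2.
From E = E° − (0.0592/n) log Q: log Q = (E° − E)·n/0.0592 = (+0.77 − (+0.833))·2/0.0592 = -2.1284.
So 2·log[Cu⁺] = 1·log(0.00277) − log Q = -2.5575 − (-2.1284) = -0.4291; log[Cu⁺] = -0.4291 / 2 = -0.2145; [Cu⁺] = 10^(-0.2145) ≈ 0.61 M.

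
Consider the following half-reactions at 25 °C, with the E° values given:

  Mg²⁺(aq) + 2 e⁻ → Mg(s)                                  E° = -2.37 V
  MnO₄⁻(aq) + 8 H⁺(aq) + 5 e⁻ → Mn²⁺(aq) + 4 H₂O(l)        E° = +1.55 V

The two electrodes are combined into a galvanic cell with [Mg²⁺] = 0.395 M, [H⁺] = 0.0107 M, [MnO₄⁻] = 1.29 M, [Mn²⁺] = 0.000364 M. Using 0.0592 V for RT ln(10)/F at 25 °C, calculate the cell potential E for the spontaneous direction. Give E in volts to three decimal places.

+3.787 V

MnO₄⁻/Mn²⁺ is the cathode (higher E°), Mg²⁺/Mg the anode: E°cell = +1.55 − (-2.37) = +3.92 V, n = 10.
Overall: 2 MnO₄⁻(aq) + 16 H⁺(aq) + 5 Mg(s) → 2 Mn²⁺(aq) + 8 H₂O(l) + 5 Mg²⁺(aq)
Q = [Mn²⁺]^2·[Mg²⁺]^5 / ([MnO₄⁻]^2·[H⁺]^16); log Q = 22.414.
E = E° − (0.0592/n) log Q = +3.92 − (0.0592/10)(22.414) = +3.787 V.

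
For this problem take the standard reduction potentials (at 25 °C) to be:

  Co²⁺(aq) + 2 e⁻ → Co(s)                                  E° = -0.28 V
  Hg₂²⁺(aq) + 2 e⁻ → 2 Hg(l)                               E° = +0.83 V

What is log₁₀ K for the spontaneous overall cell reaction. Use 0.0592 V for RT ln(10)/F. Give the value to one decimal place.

Cathode: Hg₂²⁺/Hg; anode: Co²⁺/Co. E°cell = +1.11 V, n = 2.
log K = nE°cell / 0.0592 = (2)(+1.11) / 0.0592 = 37.5.

37.5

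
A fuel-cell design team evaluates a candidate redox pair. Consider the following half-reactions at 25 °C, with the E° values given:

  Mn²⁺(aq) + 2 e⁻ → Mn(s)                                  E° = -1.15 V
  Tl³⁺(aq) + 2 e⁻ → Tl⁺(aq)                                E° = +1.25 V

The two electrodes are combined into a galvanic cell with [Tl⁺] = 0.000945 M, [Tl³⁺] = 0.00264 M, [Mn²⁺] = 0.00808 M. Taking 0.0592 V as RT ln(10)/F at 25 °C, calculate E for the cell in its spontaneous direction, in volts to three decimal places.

Tl³⁺/Tl⁺ is the cathode (higher E°), Mn²⁺/Mn the anode: E°cell = +1.25 − (-1.15) = +2.40 V, n = 2.
Overall: Tl³⁺(aq) + Mn(s) → Tl⁺(aq) + Mn²⁺(aq)
Q = [Tl⁺]·[Mn²⁺] / ([Tl³⁺]); log Q = -2.539.
E = E° − (0.0592/n) log Q = +2.40 − (0.0592/2)(-2.539) = +2.475 V.

+2.475 V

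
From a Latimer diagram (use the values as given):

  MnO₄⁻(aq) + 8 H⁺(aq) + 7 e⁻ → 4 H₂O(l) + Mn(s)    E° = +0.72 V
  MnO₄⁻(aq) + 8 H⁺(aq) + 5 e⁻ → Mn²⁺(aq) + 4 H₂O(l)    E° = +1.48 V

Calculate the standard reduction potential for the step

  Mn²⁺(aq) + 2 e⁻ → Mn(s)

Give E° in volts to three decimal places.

-1.180 V

Sequential free energies add, so n₃E°₃ = n₁E°₁ + n₂E°₂.
With n₃ = 7, and the known step contributing 5×(+1.48) V, the unknown satisfies 2·E° = 7×(+0.72) − 5×(+1.48) = -2.360.
E° = -2.360 / 2 = -1.180 V.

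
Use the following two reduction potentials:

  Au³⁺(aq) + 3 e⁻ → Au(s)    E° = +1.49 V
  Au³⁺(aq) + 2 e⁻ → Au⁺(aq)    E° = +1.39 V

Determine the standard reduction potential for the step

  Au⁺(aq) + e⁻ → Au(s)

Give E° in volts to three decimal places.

Sequential free energies add, so n₃E°₃ = n₁E°₁ + n₂E°₂.
With n₃ = 3, and the known step contributing 2×(+1.39) V, the unknown satisfies 1·E° = 3×(+1.49) − 2×(+1.39) = +1.690.
E° = +1.690 / 1 = +1.690 V.

+1.690 V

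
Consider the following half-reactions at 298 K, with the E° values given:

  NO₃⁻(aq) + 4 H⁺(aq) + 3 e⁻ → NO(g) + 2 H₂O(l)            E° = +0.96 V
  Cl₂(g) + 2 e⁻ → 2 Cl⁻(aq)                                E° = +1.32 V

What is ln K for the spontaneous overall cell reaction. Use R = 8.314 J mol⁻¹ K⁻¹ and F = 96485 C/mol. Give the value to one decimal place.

Cathode: Cl₂/Cl⁻; anode: NO₃⁻/NO. E°cell = (+1.32) − (+0.96) = +0.36 V, with n = 6.
ΔG° = −nFE° = −RT ln K, so ln K = nFE°/(RT) = (6)(96485)(+0.36) / ((8.314)(298)) = 84.118.

84.1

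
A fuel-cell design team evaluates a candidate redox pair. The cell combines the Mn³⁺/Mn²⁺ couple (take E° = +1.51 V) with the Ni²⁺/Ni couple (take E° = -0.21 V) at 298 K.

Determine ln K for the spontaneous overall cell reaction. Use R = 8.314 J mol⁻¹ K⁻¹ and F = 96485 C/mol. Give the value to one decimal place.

Cathode: Mn³⁺/Mn²⁺; anode: Ni²⁺/Ni. E°cell = (+1.51) − (-0.21) = +1.72 V, with n = 2.
ΔG° = −nFE° = −RT ln K, so ln K = nFE°/(RT) = (2)(96485)(+1.72) / ((8.314)(298)) = 133.965.

134.0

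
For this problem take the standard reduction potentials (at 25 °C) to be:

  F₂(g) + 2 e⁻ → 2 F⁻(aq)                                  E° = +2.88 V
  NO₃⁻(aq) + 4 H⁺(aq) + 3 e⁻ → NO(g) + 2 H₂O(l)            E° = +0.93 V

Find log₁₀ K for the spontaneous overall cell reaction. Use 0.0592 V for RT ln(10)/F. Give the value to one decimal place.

197.6

Cathode: F₂/F⁻; anode: NO₃⁻/NO. E°cell = +1.95 V, n = 6.
log K = nE°cell / 0.0592 = (6)(+1.95) / 0.0592 = 197.6.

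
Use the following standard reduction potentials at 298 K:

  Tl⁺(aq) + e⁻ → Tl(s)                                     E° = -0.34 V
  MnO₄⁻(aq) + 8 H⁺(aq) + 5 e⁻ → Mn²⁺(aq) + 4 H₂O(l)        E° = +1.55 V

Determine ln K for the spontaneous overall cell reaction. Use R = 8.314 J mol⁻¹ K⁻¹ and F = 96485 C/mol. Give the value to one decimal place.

368.0

Cathode: MnO₄⁻/Mn²⁺; anode: Tl⁺/Tl. E°cell = (+1.55) − (-0.34) = +1.89 V, with n = 5.
ΔG° = −nFE° = −RT ln K, so ln K = nFE°/(RT) = (5)(96485)(+1.89) / ((8.314)(298)) = 368.015.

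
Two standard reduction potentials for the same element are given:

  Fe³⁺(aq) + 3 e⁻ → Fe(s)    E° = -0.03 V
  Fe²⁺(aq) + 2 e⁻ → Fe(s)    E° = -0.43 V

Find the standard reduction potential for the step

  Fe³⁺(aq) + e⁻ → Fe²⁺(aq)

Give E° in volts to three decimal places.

+0.770 V

Sequential free energies add, so n₃E°₃ = n₁E°₁ + n₂E°₂.
With n₃ = 3, and the known step contributing 2×(-0.43) V, the unknown satisfies 1·E° = 3×(-0.03) − 2×(-0.43) = +0.770.
E° = +0.770 / 1 = +0.770 V.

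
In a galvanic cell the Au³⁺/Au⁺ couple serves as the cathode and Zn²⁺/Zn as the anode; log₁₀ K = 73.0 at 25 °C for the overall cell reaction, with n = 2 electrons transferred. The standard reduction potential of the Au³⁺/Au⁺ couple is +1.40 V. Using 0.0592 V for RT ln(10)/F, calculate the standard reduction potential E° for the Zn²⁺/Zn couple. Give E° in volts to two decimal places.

E°cell = (0.0592/n)·log K = (0.0592/2)(73.0) = +2.161 V.
Since Au³⁺/Au⁺ is the cathode and Zn²⁺/Zn the anode, E°cell = E°(Au³⁺/Au⁺) − E°(Zn²⁺/Zn).
So E°(Zn²⁺/Zn) = E°(Au³⁺/Au⁺) − E°cell = (+1.40) − (+2.161) = -0.76 V.

-0.76 V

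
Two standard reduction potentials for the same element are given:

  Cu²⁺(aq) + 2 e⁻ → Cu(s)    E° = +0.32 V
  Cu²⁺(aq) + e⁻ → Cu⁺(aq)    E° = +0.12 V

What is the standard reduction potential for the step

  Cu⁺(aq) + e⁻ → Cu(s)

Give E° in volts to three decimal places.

+0.520 V

Sequential free energies add, so n₃E°₃ = n₁E°₁ + n₂E°₂.
With n₃ = 2, and the known step contributing 1×(+0.12) V, the unknown satisfies 1·E° = 2×(+0.32) − 1×(+0.12) = +0.520.
E° = +0.520 / 1 = +0.520 V.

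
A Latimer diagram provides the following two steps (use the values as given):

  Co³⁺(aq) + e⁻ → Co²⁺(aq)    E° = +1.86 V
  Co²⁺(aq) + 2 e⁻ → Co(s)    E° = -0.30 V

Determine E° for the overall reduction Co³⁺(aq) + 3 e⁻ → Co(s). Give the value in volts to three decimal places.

+0.420 V

Since ΔG° = −nFE° is additive over sequential reductions, n₃E°₃ = n₁E°₁ + n₂E°₂.
E°₃ = (1×+1.86 + 2×-0.30) / 3 = (+1.260) / 3 = +0.420 V.
E° values themselves are not directly additive — weighting by electron count is essential.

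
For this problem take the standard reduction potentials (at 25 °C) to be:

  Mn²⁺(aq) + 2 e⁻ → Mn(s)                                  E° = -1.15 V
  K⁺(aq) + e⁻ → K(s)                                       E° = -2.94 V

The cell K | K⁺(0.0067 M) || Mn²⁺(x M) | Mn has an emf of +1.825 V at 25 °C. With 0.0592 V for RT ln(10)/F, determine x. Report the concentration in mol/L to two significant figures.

0.00068 M

Mn²⁺/Mn is the cathode, K⁺/K the anode: E°cell = +1.79 V, n = 2.
Overall reaction: Mn²⁺(aq) + 2 K(s) → Mn(s) + 2 K⁺(aq); Q = [K⁺]^2/[Mn²⁺]^1.
From E = E° − (0.0592/n) log Q: log Q = (E° − E)·n/0.0592 = (+1.79 − (+1.825))·2/0.0592 = -1.1824.
So 1·log[Mn²⁺] = 2·log(0.0067) − log Q = -4.3479 − (-1.1824) = -3.1655; [Mn²⁺] = 10^(-3.1655) ≈ 0.00068 M.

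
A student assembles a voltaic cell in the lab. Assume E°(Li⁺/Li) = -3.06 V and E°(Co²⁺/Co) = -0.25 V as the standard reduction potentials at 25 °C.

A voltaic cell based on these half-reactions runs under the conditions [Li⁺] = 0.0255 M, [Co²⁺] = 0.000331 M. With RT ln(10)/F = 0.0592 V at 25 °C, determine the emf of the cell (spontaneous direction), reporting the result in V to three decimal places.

Co²⁺/Co is the cathode (higher E°), Li⁺/Li the anode: E°cell = -0.25 − (-3.06) = +2.81 V, n = 2.
Overall: Co²⁺(aq) + 2 Li(s) → Co(s) + 2 Li⁺(aq)
Q = [Li⁺]^2 / ([Co²⁺]); log Q = 0.293.
E = E° − (0.0592/n) log Q = +2.81 − (0.0592/2)(0.293) = +2.801 V.

+2.801 V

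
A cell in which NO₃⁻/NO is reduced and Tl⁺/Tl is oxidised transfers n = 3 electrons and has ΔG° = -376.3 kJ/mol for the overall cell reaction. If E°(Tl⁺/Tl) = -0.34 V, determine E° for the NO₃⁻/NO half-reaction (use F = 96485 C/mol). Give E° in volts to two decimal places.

E°cell = −ΔG°/(nF) = −(-376.3×10³)/((3)(96485)) = +1.300 V.
Since NO₃⁻/NO is the cathode and Tl⁺/Tl the anode, E°cell = E°(NO₃⁻/NO) − E°(Tl⁺/Tl).
So E°(NO₃⁻/NO) = E°cell + E°(Tl⁺/Tl) = +1.300 + (-0.34) = +0.96 V.

+0.96 V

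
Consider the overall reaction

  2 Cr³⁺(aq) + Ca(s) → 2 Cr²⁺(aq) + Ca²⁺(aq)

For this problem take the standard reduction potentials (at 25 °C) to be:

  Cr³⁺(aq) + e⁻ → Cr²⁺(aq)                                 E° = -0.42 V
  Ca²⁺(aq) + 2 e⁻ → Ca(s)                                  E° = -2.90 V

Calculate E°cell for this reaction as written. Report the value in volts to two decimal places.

The Cr³⁺/Cr²⁺ couple has the higher reduction potential, so it is the cathode; Ca²⁺/Ca is oxidised at the anode.
E°cell = E°(cathode) − E°(anode) = (-0.42) − (-2.90) = +2.48 V.

+2.48 V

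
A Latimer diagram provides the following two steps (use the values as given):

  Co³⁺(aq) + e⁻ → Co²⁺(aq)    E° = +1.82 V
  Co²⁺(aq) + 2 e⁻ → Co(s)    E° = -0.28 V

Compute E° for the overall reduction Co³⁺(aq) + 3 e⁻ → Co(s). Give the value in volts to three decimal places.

+0.420 V

Adding the free-energy changes (−nFE°) of the two steps gives −n₃FE°₃ = −n₁FE°₁ − n₂FE°₂.
E°₃ = (1×+1.82 + 2×-0.28) / 3 = (+1.260) / 3 = +0.420 V.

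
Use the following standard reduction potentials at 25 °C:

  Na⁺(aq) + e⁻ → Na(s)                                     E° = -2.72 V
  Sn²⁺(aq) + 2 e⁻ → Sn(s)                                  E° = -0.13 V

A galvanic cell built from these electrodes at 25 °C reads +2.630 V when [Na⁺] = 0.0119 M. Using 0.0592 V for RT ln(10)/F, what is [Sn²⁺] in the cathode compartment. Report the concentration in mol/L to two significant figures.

0.0032 M

Sn²⁺/Sn is the cathode, Na⁺/Na the anode: E°cell = +2.59 V, n = 2.
Overall reaction: Sn²⁺(aq) + 2 Na(s) → Sn(s) + 2 Na⁺(aq); Q = [Na⁺]^2/[Sn²⁺]^1.
From E = E° − (0.0592/n) log Q: log Q = (E° − E)·n/0.0592 = (+2.59 − (+2.630))·2/0.0592 = -1.3514.
So 1·log[Sn²⁺] = 2·log(0.0119) − log Q = -3.8489 − (-1.3514) = -2.4975; [Sn²⁺] = 10^(-2.4975) ≈ 0.0032 M.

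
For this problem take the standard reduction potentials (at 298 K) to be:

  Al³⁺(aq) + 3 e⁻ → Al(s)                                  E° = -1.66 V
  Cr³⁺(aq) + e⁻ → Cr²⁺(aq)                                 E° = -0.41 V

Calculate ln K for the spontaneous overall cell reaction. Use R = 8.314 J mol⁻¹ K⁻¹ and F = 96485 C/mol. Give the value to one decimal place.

146.0

Cathode: Cr³⁺/Cr²⁺; anode: Al³⁺/Al. E°cell = (-0.41) − (-1.66) = +1.25 V, with n = 3.
ΔG° = −nFE° = −RT ln K, so ln K = nFE°/(RT) = (3)(96485)(+1.25) / ((8.314)(298)) = 146.038.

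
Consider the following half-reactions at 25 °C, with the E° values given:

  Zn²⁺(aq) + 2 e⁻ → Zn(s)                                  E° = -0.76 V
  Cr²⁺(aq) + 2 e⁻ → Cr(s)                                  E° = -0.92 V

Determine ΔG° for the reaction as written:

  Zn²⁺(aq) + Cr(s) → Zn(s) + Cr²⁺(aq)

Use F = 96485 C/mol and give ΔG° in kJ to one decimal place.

-30.9 kJ

As written, Zn²⁺/Zn is reduced (cathode) and Cr²⁺/Cr is oxidised (anode), so E°cell = (-0.76) − (-0.92) = +0.16 V.
Balancing electrons gives n = 2.
ΔG° = −nFE° = −(2)(96485)(+0.16) = -30,875 J = -30.9 kJ.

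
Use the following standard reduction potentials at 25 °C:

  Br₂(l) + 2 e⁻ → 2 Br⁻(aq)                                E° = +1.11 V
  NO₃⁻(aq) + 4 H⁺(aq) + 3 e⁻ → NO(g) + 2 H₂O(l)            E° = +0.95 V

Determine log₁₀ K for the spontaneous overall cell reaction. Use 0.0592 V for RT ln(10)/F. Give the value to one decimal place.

Cathode: Br₂/Br⁻; anode: NO₃⁻/NO. E°cell = +0.16 V, n = 6.
log K = nE°cell / 0.0592 = (6)(+0.16) / 0.0592 = 16.2.

16.2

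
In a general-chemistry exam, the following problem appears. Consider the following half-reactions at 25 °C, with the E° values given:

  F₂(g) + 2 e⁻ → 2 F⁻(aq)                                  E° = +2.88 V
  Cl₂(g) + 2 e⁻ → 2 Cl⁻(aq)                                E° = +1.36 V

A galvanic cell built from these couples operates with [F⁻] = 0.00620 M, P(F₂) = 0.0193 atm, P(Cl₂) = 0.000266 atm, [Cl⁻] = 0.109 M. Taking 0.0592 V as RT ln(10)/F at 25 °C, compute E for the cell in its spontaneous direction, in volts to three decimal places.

+1.649 V

F₂/F⁻ is the cathode (higher E°), Cl₂/Cl⁻ the anode: E°cell = +2.88 − (+1.36) = +1.52 V, n = 2.
Overall: F₂(g) + 2 Cl⁻(aq) → 2 F⁻(aq) + Cl₂(g)
Q = [F⁻]^2·P(Cl₂) / (P(F₂)·[Cl⁻]^2); log Q = -4.351.
E = E° − (0.0592/n) log Q = +1.52 − (0.0592/2)(-4.351) = +1.649 V.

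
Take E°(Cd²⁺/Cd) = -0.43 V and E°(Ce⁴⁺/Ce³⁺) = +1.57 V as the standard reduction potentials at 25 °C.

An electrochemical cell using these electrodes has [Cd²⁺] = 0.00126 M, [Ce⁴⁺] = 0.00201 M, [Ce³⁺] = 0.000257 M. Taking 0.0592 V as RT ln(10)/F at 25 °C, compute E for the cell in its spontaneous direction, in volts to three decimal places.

Ce⁴⁺/Ce³⁺ is the cathode (higher E°), Cd²⁺/Cd the anode: E°cell = +1.57 − (-0.43) = +2.00 V, n = 2.
Overall: 2 Ce⁴⁺(aq) + Cd(s) → 2 Ce³⁺(aq) + Cd²⁺(aq)
Q = [Ce³⁺]^2·[Cd²⁺] / ([Ce⁴⁺]^2); log Q = -4.686.
E = E° − (0.0592/n) log Q = +2.00 − (0.0592/2)(-4.686) = +2.139 V.

+2.139 V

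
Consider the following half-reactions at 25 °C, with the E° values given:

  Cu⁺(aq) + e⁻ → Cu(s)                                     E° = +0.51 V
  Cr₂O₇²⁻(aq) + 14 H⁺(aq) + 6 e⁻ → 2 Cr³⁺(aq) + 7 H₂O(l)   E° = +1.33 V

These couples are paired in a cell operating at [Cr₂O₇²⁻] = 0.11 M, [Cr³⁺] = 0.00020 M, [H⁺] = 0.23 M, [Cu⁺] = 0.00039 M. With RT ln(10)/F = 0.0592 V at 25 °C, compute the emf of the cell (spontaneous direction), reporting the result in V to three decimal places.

+0.997 V

Cr₂O₇²⁻/Cr³⁺ is the cathode (higher E°), Cu⁺/Cu the anode: E°cell = +1.33 − (+0.51) = +0.82 V, n = 6.
Overall: Cr₂O₇²⁻(aq) + 14 H⁺(aq) + 6 Cu(s) → 2 Cr³⁺(aq) + 7 H₂O(l) + 6 Cu⁺(aq)
Q = [Cr³⁺]^2·[Cu⁺]^6 / ([Cr₂O₇²⁻]·[H⁺]^14); log Q = -17.957.
E = E° − (0.0592/n) log Q = +0.82 − (0.0592/6)(-17.957) = +0.997 V.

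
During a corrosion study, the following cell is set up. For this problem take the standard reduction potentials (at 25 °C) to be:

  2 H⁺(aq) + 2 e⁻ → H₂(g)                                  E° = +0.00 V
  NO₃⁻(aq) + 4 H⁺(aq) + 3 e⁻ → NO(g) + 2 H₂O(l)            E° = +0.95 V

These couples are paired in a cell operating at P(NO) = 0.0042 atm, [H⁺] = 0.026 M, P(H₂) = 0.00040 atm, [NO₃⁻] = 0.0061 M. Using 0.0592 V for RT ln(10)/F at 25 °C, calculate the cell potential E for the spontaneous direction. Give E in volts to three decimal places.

+0.821 V

NO₃⁻/NO is the cathode (higher E°), H⁺/H₂ the anode: E°cell = +0.95 − (+0.00) = +0.95 V, n = 6.
Overall: 2 NO₃⁻(aq) + 2 H⁺(aq) + 3 H₂(g) → 2 NO(g) + 4 H₂O(l)
Q = P(NO)^2 / ([NO₃⁻]^2·[H⁺]^2·P(H₂)^3); log Q = 13.040.
E = E° − (0.0592/n) log Q = +0.95 − (0.0592/6)(13.040) = +0.821 V.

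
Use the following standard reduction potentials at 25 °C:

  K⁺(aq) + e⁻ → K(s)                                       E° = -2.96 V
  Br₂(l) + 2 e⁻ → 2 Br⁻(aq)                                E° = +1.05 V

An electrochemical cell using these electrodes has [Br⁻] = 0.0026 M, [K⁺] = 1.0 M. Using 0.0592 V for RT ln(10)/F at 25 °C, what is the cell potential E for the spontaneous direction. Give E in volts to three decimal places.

+4.163 V

Br₂/Br⁻ is the cathode (higher E°), K⁺/K the anode: E°cell = +1.05 − (-2.96) = +4.01 V, n = 2.
Overall: Br₂(l) + 2 K(s) → 2 Br⁻(aq) + 2 K⁺(aq)
Q = [Br⁻]^2·[K⁺]^2; log Q = -5.170.
E = E° − (0.0592/n) log Q = +4.01 − (0.0592/2)(-5.170) = +4.163 V.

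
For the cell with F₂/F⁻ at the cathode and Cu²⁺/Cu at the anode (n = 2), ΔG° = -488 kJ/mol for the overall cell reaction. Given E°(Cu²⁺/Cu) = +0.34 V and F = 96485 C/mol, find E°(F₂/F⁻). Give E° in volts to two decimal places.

+2.87 V

E°cell = −ΔG°/(nF) = −(-488×10³)/((2)(96485)) = +2.529 V.
Since F₂/F⁻ is the cathode and Cu²⁺/Cu the anode, E°cell = E°(F₂/F⁻) − E°(Cu²⁺/Cu).
So E°(F₂/F⁻) = E°cell + E°(Cu²⁺/Cu) = +2.529 + (+0.34) = +2.87 V.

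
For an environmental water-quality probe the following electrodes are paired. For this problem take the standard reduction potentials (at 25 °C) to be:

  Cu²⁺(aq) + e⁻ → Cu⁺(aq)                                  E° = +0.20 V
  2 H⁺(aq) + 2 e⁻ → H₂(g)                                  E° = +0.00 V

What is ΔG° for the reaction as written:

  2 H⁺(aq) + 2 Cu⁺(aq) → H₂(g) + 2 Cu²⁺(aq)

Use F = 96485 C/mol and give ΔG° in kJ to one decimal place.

+38.6 kJ

As written, H⁺/H₂ is reduced (cathode) and Cu²⁺/Cu⁺ is oxidised (anode), so E°cell = (+0.00) − (+0.20) = -0.20 V.
Balancing electrons gives n = 2.
ΔG° = −nFE° = −(2)(96485)(-0.20) = 38,594 J = +38.6 kJ.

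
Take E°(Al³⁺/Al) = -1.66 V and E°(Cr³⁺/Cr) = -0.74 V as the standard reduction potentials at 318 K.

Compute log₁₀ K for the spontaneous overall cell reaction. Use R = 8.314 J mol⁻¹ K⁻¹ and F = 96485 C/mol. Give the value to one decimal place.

43.7

Cathode: Cr³⁺/Cr; anode: Al³⁺/Al. E°cell = (-0.74) − (-1.66) = +0.92 V, with n = 3.
ΔG° = −nFE° = −RT ln K, so ln K = nFE°/(RT) = (3)(96485)(+0.92) / ((8.314)(318)) = 100.724.
log₁₀ K = 100.724 / ln 10 = 43.7.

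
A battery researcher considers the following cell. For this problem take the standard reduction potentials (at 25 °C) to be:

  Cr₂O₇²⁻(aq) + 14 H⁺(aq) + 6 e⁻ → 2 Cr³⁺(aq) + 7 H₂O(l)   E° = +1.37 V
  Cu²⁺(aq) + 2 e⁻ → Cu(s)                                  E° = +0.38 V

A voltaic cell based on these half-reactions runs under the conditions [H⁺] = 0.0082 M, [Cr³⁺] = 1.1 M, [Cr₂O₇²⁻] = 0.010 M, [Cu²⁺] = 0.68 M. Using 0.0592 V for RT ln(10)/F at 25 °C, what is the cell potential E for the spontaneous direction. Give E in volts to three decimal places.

+0.686 V

Cr₂O₇²⁻/Cr³⁺ is the cathode (higher E°), Cu²⁺/Cu the anode: E°cell = +1.37 − (+0.38) = +0.99 V, n = 6.
Overall: Cr₂O₇²⁻(aq) + 14 H⁺(aq) + 3 Cu(s) → 2 Cr³⁺(aq) + 7 H₂O(l) + 3 Cu²⁺(aq)
Q = [Cr³⁺]^2·[Cu²⁺]^3 / ([Cr₂O₇²⁻]·[H⁺]^14); log Q = 30.787.
E = E° − (0.0592/n) log Q = +0.99 − (0.0592/6)(30.787) = +0.686 V.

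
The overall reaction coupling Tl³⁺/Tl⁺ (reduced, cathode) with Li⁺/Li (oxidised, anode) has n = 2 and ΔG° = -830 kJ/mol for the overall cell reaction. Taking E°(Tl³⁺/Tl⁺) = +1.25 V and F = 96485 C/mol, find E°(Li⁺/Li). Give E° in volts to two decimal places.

-3.05 V

E°cell = −ΔG°/(nF) = −(-830×10³)/((2)(96485)) = +4.301 V.
Since Tl³⁺/Tl⁺ is the cathode and Li⁺/Li the anode, E°cell = E°(Tl³⁺/Tl⁺) − E°(Li⁺/Li).
So E°(Li⁺/Li) = E°(Tl³⁺/Tl⁺) − E°cell = (+1.25) − (+4.301) = -3.05 V.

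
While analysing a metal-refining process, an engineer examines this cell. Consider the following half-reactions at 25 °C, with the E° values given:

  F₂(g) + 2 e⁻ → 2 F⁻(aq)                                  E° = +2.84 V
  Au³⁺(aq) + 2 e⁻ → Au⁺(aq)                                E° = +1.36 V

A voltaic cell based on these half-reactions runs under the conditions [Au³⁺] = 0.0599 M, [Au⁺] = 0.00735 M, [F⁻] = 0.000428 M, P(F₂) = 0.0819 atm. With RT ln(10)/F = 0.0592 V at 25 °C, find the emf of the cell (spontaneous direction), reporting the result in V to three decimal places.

F₂/F⁻ is the cathode (higher E°), Au³⁺/Au⁺ the anode: E°cell = +2.84 − (+1.36) = +1.48 V, n = 2.
Overall: F₂(g) + Au⁺(aq) → 2 F⁻(aq) + Au³⁺(aq)
Q = [F⁻]^2·[Au³⁺] / (P(F₂)·[Au⁺]); log Q = -4.739.
E = E° − (0.0592/n) log Q = +1.48 − (0.0592/2)(-4.739) = +1.620 V.

+1.620 V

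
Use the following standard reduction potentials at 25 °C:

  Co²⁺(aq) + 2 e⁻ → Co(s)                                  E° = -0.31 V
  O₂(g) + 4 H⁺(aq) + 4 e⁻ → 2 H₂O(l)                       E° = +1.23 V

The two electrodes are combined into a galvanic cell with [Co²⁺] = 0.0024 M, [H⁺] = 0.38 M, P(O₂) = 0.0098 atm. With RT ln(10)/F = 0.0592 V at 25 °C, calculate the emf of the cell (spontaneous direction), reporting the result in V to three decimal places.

O₂/H₂O is the cathode (higher E°), Co²⁺/Co the anode: E°cell = +1.23 − (-0.31) = +1.54 V, n = 4.
Overall: O₂(g) + 4 H⁺(aq) + 2 Co(s) → 2 H₂O(l) + 2 Co²⁺(aq)
Q = [Co²⁺]^2 / (P(O₂)·[H⁺]^4); log Q = -1.550.
E = E° − (0.0592/n) log Q = +1.54 − (0.0592/4)(-1.550) = +1.563 V.

+1.563 V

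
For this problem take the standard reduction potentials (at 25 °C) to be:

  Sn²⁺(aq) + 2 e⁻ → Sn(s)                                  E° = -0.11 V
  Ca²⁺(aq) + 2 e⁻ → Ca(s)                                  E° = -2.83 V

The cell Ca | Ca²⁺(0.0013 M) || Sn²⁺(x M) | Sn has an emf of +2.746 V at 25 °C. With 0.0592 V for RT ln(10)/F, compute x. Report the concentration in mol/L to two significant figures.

0.0098 M

Sn²⁺/Sn is the cathode, Ca²⁺/Ca the anode: E°cell = +2.72 V, n = 2.
Overall reaction: Sn²⁺(aq) + Ca(s) → Sn(s) + Ca²⁺(aq); Q = [Ca²⁺]^1/[Sn²⁺]^1.
From E = E° − (0.0592/n) log Q: log Q = (E° − E)·n/0.0592 = (+2.72 − (+2.746))·2/0.0592 = -0.8784.
So 1·log[Sn²⁺] = 1·log(0.0013) − log Q = -2.8861 − (-0.8784) = -2.0077; [Sn²⁺] = 10^(-2.0077) ≈ 0.0098 M.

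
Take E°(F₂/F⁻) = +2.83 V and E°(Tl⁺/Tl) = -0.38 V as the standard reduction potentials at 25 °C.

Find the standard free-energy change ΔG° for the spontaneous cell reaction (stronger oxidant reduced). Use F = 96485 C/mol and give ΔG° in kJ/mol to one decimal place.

F₂/F⁻ (E° = +2.83 V) is the cathode; Tl⁺/Tl (E° = -0.38 V) is the anode, so E°cell = +3.21 V.
Balancing electrons gives n = 2 (lcm of 2 and 1).
ΔG° = −nFE° = −(2)(96485)(+3.21) = -619,434 J = -619.4 kJ/mol.

-619.4 kJ/mol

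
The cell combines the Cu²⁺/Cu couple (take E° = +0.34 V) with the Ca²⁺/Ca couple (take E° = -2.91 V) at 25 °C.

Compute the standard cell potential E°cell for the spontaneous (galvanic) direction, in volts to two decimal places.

+3.25 V

The Cu²⁺/Cu couple has the higher reduction potential, so it is the cathode; Ca²⁺/Ca is oxidised at the anode.
E°cell = E°(cathode) − E°(anode) = (+0.34) − (-2.91) = +3.25 V.
Since E°cell > 0, the reaction is spontaneous under standard conditions.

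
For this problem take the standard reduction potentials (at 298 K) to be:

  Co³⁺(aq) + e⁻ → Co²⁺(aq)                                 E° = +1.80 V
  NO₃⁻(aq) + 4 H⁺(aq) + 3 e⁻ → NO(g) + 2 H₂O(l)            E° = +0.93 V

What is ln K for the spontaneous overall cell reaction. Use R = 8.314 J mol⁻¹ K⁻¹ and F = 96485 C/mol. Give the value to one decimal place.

101.6

Cathode: Co³⁺/Co²⁺; anode: NO₃⁻/NO. E°cell = (+1.80) − (+0.93) = +0.87 V, with n = 3.
ΔG° = −nFE° = −RT ln K, so ln K = nFE°/(RT) = (3)(96485)(+0.87) / ((8.314)(298)) = 101.642.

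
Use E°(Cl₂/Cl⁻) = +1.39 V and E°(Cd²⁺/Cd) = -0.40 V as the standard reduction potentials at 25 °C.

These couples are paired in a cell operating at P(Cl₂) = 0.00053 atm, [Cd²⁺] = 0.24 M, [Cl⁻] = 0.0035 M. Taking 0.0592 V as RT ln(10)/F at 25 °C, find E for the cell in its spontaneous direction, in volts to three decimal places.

+1.857 V

Cl₂/Cl⁻ is the cathode (higher E°), Cd²⁺/Cd the anode: E°cell = +1.39 − (-0.40) = +1.79 V, n = 2.
Overall: Cl₂(g) + Cd(s) → 2 Cl⁻(aq) + Cd²⁺(aq)
Q = [Cl⁻]^2·[Cd²⁺] / (P(Cl₂)); log Q = -2.256.
E = E° − (0.0592/n) log Q = +1.79 − (0.0592/2)(-2.256) = +1.857 V.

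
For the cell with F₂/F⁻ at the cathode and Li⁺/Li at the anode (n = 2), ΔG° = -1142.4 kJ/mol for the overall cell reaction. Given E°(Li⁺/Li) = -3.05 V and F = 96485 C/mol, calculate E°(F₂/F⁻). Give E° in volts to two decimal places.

E°cell = −ΔG°/(nF) = −(-1142.4×10³)/((2)(96485)) = +5.920 V.
Since F₂/F⁻ is the cathode and Li⁺/Li the anode, E°cell = E°(F₂/F⁻) − E°(Li⁺/Li).
So E°(F₂/F⁻) = E°cell + E°(Li⁺/Li) = +5.920 + (-3.05) = +2.87 V.

+2.87 V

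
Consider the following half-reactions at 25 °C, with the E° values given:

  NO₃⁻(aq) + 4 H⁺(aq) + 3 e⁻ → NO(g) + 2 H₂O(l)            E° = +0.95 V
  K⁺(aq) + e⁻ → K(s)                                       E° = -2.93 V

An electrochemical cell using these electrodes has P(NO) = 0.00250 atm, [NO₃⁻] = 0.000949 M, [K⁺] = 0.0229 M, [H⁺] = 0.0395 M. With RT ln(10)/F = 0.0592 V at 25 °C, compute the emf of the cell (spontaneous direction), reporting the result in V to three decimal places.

+3.858 V

NO₃⁻/NO is the cathode (higher E°), K⁺/K the anode: E°cell = +0.95 − (-2.93) = +3.88 V, n = 3.
Overall: NO₃⁻(aq) + 4 H⁺(aq) + 3 K(s) → NO(g) + 2 H₂O(l) + 3 K⁺(aq)
Q = P(NO)·[K⁺]^3 / ([NO₃⁻]·[H⁺]^4); log Q = 1.114.
E = E° − (0.0592/n) log Q = +3.88 − (0.0592/3)(1.114) = +3.858 V.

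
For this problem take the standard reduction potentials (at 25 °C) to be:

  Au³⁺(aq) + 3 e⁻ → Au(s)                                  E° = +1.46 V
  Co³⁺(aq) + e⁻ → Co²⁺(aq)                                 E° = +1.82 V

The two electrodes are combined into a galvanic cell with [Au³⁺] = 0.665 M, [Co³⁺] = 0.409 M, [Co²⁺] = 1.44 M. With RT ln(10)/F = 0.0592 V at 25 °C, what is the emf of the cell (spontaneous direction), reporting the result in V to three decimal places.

Co³⁺/Co²⁺ is the cathode (higher E°), Au³⁺/Au the anode: E°cell = +1.82 − (+1.46) = +0.36 V, n = 3.
Overall: 3 Co³⁺(aq) + Au(s) → 3 Co²⁺(aq) + Au³⁺(aq)
Q = [Co²⁺]^3·[Au³⁺] / ([Co³⁺]^3); log Q = 1.463.
E = E° − (0.0592/n) log Q = +0.36 − (0.0592/3)(1.463) = +0.331 V.

+0.331 V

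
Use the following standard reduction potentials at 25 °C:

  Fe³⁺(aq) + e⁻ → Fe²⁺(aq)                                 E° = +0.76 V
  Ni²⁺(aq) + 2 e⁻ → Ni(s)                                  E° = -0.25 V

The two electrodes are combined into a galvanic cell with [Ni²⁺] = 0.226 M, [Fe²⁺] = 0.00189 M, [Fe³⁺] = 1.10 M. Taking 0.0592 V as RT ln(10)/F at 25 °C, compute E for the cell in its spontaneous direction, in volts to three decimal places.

Fe³⁺/Fe²⁺ is the cathode (higher E°), Ni²⁺/Ni the anode: E°cell = +0.76 − (-0.25) = +1.01 V, n = 2.
Overall: 2 Fe³⁺(aq) + Ni(s) → 2 Fe²⁺(aq) + Ni²⁺(aq)
Q = [Fe²⁺]^2·[Ni²⁺] / ([Fe³⁺]^2); log Q = -6.176.
E = E° − (0.0592/n) log Q = +1.01 − (0.0592/2)(-6.176) = +1.193 V.

+1.193 V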